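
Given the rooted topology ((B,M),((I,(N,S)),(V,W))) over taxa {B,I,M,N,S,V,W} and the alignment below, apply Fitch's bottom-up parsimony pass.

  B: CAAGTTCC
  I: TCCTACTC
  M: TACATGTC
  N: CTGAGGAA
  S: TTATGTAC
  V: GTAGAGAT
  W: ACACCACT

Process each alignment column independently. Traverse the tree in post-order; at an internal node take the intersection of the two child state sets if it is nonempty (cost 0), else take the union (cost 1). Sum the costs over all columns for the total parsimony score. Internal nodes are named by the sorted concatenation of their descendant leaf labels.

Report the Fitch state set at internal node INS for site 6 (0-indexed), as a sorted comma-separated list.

site 0, node BM: B={C} ∪ M={T} → {C,T} (+1)
site 0, node NS: N={C} ∪ S={T} → {C,T} (+1)
site 0, node INS: I={T} ∩ NS={C,T} → {T} (+0)
site 0, node VW: V={G} ∪ W={A} → {A,G} (+1)
site 0, node INSVW: INS={T} ∪ VW={A,G} → {A,G,T} (+1)
site 0, node BIMNSVW: BM={C,T} ∩ INSVW={A,G,T} → {T} (+0)
site 1, node BM: B={A} ∩ M={A} → {A} (+0)
site 1, node NS: N={T} ∩ S={T} → {T} (+0)
site 1, node INS: I={C} ∪ NS={T} → {C,T} (+1)
site 1, node VW: V={T} ∪ W={C} → {C,T} (+1)
site 1, node INSVW: INS={C,T} ∩ VW={C,T} → {C,T} (+0)
site 1, node BIMNSVW: BM={A} ∪ INSVW={C,T} → {A,C,T} (+1)
site 2, node BM: B={A} ∪ M={C} → {A,C} (+1)
site 2, node NS: N={G} ∪ S={A} → {A,G} (+1)
site 2, node INS: I={C} ∪ NS={A,G} → {A,C,G} (+1)
site 2, node VW: V={A} ∩ W={A} → {A} (+0)
site 2, node INSVW: INS={A,C,G} ∩ VW={A} → {A} (+0)
site 2, node BIMNSVW: BM={A,C} ∩ INSVW={A} → {A} (+0)
site 3, node BM: B={G} ∪ M={A} → {A,G} (+1)
site 3, node NS: N={A} ∪ S={T} → {A,T} (+1)
site 3, node INS: I={T} ∩ NS={A,T} → {T} (+0)
site 3, node VW: V={G} ∪ W={C} → {C,G} (+1)
site 3, node INSVW: INS={T} ∪ VW={C,G} → {C,G,T} (+1)
site 3, node BIMNSVW: BM={A,G} ∩ INSVW={C,G,T} → {G} (+0)
site 4, node BM: B={T} ∩ M={T} → {T} (+0)
site 4, node NS: N={G} ∩ S={G} → {G} (+0)
site 4, node INS: I={A} ∪ NS={G} → {A,G} (+1)
site 4, node VW: V={A} ∪ W={C} → {A,C} (+1)
site 4, node INSVW: INS={A,G} ∩ VW={A,C} → {A} (+0)
site 4, node BIMNSVW: BM={T} ∪ INSVW={A} → {A,T} (+1)
site 5, node BM: B={T} ∪ M={G} → {G,T} (+1)
site 5, node NS: N={G} ∪ S={T} → {G,T} (+1)
site 5, node INS: I={C} ∪ NS={G,T} → {C,G,T} (+1)
site 5, node VW: V={G} ∪ W={A} → {A,G} (+1)
site 5, node INSVW: INS={C,G,T} ∩ VW={A,G} → {G} (+0)
site 5, node BIMNSVW: BM={G,T} ∩ INSVW={G} → {G} (+0)
site 6, node BM: B={C} ∪ M={T} → {C,T} (+1)
site 6, node NS: N={A} ∩ S={A} → {A} (+0)
site 6, node INS: I={T} ∪ NS={A} → {A,T} (+1)
site 6, node VW: V={A} ∪ W={C} → {A,C} (+1)
site 6, node INSVW: INS={A,T} ∩ VW={A,C} → {A} (+0)
site 6, node BIMNSVW: BM={C,T} ∪ INSVW={A} → {A,C,T} (+1)
site 7, node BM: B={C} ∩ M={C} → {C} (+0)
site 7, node NS: N={A} ∪ S={C} → {A,C} (+1)
site 7, node INS: I={C} ∩ NS={A,C} → {C} (+0)
site 7, node VW: V={T} ∩ W={T} → {T} (+0)
site 7, node INSVW: INS={C} ∪ VW={T} → {C,T} (+1)
site 7, node BIMNSVW: BM={C} ∩ INSVW={C,T} → {C} (+0)
per-site changes: [4, 3, 3, 4, 3, 4, 4, 2]; total = 27

A,T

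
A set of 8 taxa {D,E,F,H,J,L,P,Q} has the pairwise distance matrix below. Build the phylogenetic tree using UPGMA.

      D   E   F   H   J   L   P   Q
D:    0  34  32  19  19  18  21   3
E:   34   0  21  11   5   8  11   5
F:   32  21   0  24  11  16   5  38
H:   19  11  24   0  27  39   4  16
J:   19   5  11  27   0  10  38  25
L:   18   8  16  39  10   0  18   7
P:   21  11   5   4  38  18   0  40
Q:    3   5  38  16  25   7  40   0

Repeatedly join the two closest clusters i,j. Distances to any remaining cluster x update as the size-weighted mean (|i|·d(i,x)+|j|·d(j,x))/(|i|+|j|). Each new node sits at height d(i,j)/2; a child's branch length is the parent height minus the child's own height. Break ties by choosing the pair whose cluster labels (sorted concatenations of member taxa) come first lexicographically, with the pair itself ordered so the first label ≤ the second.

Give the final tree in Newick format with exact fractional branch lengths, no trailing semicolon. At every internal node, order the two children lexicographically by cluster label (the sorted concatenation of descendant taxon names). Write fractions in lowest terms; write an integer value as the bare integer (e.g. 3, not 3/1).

(((D:3/2,Q:3/2):15/2,((E:5/2,J:5/2):2,L:9/2):9/2):44/15,(F:29/4,(H:2,P:2):21/4):281/60)

step 1: merge (D,Q) at d=3; branch lengths D→3/2, Q→3/2; new cluster DQ
  updated: d(DQ,E)=39/2, d(DQ,F)=35, d(DQ,H)=35/2, d(DQ,J)=22, d(DQ,L)=25/2, d(DQ,P)=61/2
step 2: merge (H,P) at d=4; branch lengths H→2, P→2; new cluster HP
  updated: d(DQ,HP)=24, d(E,HP)=11, d(F,HP)=29/2, d(HP,J)=65/2, d(HP,L)=57/2
step 3: merge (E,J) at d=5; branch lengths E→5/2, J→5/2; new cluster EJ
  updated: d(DQ,EJ)=83/4, d(EJ,F)=16, d(EJ,HP)=87/4, d(EJ,L)=9
step 4: merge (EJ,L) at d=9; branch lengths EJ→2, L→9/2; new cluster EJL
  updated: d(DQ,EJL)=18, d(EJL,F)=16, d(EJL,HP)=24
step 5: merge (F,HP) at d=29/2; branch lengths F→29/4, HP→21/4; new cluster FHP
  updated: d(DQ,FHP)=83/3, d(EJL,FHP)=64/3
step 6: merge (DQ,EJL) at d=18; branch lengths DQ→15/2, EJL→9/2; new cluster DEJLQ
  updated: d(DEJLQ,FHP)=358/15
step 7: merge (DEJLQ,FHP) at d=358/15; branch lengths DEJLQ→44/15, FHP→281/60; new cluster DEFHJLPQ
final tree: (((D:3/2,Q:3/2):15/2,((E:5/2,J:5/2):2,L:9/2):9/2):44/15,(F:29/4,(H:2,P:2):21/4):281/60)
total length: 3037/60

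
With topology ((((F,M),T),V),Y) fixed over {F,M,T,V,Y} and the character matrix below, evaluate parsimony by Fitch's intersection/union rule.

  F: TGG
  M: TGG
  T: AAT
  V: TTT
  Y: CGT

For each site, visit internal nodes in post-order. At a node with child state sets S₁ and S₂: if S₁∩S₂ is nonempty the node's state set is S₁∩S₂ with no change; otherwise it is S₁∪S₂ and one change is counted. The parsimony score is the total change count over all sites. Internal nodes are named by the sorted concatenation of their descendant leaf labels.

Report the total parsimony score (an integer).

5

[col 0] FM: children F:{T}, M:{T} ∩→ {T}; cost 0
[col 0] FMT: children FM:{T}, T:{A} ∪→ {A,T}; cost 1
[col 0] FMTV: children FMT:{A,T}, V:{T} ∩→ {T}; cost 0
[col 0] FMTVY: children FMTV:{T}, Y:{C} ∪→ {C,T}; cost 1
[col 1] FM: children F:{G}, M:{G} ∩→ {G}; cost 0
[col 1] FMT: children FM:{G}, T:{A} ∪→ {A,G}; cost 1
[col 1] FMTV: children FMT:{A,G}, V:{T} ∪→ {A,G,T}; cost 1
[col 1] FMTVY: children FMTV:{A,G,T}, Y:{G} ∩→ {G}; cost 0
[col 2] FM: children F:{G}, M:{G} ∩→ {G}; cost 0
[col 2] FMT: children FM:{G}, T:{T} ∪→ {G,T}; cost 1
[col 2] FMTV: children FMT:{G,T}, V:{T} ∩→ {T}; cost 0
[col 2] FMTVY: children FMTV:{T}, Y:{T} ∩→ {T}; cost 0
per-site changes: [2, 2, 1]; total = 5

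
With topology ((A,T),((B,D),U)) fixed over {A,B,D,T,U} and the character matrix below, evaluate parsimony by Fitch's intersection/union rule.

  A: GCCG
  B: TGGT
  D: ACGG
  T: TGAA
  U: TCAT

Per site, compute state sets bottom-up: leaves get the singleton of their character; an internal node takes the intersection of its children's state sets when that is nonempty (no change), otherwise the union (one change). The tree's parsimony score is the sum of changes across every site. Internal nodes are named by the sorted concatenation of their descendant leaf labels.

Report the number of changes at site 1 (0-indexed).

2

[col 0] AT: children A:{G}, T:{T} ∪→ {G,T}; cost 1
[col 0] BD: children B:{T}, D:{A} ∪→ {A,T}; cost 1
[col 0] BDU: children BD:{A,T}, U:{T} ∩→ {T}; cost 0
[col 0] ABDTU: children AT:{G,T}, BDU:{T} ∩→ {T}; cost 0
[col 1] AT: children A:{C}, T:{G} ∪→ {C,G}; cost 1
[col 1] BD: children B:{G}, D:{C} ∪→ {C,G}; cost 1
[col 1] BDU: children BD:{C,G}, U:{C} ∩→ {C}; cost 0
[col 1] ABDTU: children AT:{C,G}, BDU:{C} ∩→ {C}; cost 0
[col 2] AT: children A:{C}, T:{A} ∪→ {A,C}; cost 1
[col 2] BD: children B:{G}, D:{G} ∩→ {G}; cost 0
[col 2] BDU: children BD:{G}, U:{A} ∪→ {A,G}; cost 1
[col 2] ABDTU: children AT:{A,C}, BDU:{A,G} ∩→ {A}; cost 0
[col 3] AT: children A:{G}, T:{A} ∪→ {A,G}; cost 1
[col 3] BD: children B:{T}, D:{G} ∪→ {G,T}; cost 1
[col 3] BDU: children BD:{G,T}, U:{T} ∩→ {T}; cost 0
[col 3] ABDTU: children AT:{A,G}, BDU:{T} ∪→ {A,G,T}; cost 1
per-site changes: [2, 2, 2, 3]; total = 9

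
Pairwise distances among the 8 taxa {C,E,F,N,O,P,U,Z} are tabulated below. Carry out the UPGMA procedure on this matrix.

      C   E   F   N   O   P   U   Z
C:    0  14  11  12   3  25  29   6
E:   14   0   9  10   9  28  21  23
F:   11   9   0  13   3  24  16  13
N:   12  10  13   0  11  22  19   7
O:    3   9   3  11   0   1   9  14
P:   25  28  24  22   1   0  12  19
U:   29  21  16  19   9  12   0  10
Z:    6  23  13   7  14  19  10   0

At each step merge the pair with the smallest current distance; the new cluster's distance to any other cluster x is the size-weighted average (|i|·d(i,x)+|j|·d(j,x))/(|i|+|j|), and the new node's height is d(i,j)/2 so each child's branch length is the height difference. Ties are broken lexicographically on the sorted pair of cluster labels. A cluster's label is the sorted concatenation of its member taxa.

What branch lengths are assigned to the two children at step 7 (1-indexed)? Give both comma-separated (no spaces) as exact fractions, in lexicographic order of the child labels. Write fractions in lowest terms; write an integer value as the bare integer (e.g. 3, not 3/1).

43/30,191/60

step 1: merge (O,P) at d=1; branch lengths O→1/2, P→1/2; new cluster OP
  updated: d(C,OP)=14, d(E,OP)=37/2, d(F,OP)=27/2, d(N,OP)=33/2, d(OP,U)=21/2, d(OP,Z)=33/2
step 2: merge (C,Z) at d=6; branch lengths C→3, Z→3; new cluster CZ
  updated: d(CZ,E)=37/2, d(CZ,F)=12, d(CZ,N)=19/2, d(CZ,OP)=61/4, d(CZ,U)=39/2
step 3: merge (E,F) at d=9; branch lengths E→9/2, F→9/2; new cluster EF
  updated: d(CZ,EF)=61/4, d(EF,N)=23/2, d(EF,OP)=16, d(EF,U)=37/2
step 4: merge (CZ,N) at d=19/2; branch lengths CZ→7/4, N→19/4; new cluster CNZ
  updated: d(CNZ,EF)=14, d(CNZ,OP)=47/3, d(CNZ,U)=58/3
step 5: merge (OP,U) at d=21/2; branch lengths OP→19/4, U→21/4; new cluster OPU
  updated: d(CNZ,OPU)=152/9, d(EF,OPU)=101/6
step 6: merge (CNZ,EF) at d=14; branch lengths CNZ→9/4, EF→5/2; new cluster CEFNZ
  updated: d(CEFNZ,OPU)=253/15
step 7: merge (CEFNZ,OPU) at d=253/15; branch lengths CEFNZ→43/30, OPU→191/60; new cluster CEFNOPUZ
final tree: ((((C:3,Z:3):7/4,N:19/4):9/4,(E:9/2,F:9/2):5/2):43/30,((O:1/2,P:1/2):19/4,U:21/4):191/60)
total length: 628/15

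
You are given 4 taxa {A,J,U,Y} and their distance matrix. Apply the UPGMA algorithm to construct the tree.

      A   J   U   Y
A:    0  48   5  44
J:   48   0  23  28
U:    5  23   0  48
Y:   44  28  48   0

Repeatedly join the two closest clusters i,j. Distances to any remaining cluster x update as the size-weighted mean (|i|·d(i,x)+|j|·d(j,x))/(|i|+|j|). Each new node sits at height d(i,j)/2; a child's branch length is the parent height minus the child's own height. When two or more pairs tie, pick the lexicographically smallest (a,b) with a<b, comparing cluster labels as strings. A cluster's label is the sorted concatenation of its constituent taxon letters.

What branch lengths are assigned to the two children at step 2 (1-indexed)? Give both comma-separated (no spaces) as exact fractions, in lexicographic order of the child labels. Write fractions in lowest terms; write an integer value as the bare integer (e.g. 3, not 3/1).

1. join A+U (d=5) ⇒ AU; edges |A|=5/2, |U|=5/2
  updated: d(AU,J)=71/2, d(AU,Y)=46
2. join J+Y (d=28) ⇒ JY; edges |J|=14, |Y|=14
  updated: d(AU,JY)=163/4
3. join AU+JY (d=163/4) ⇒ AJUY; edges |AU|=143/8, |JY|=51/8
final tree: ((A:5/2,U:5/2):143/8,(J:14,Y:14):51/8)
total length: 229/4

14,14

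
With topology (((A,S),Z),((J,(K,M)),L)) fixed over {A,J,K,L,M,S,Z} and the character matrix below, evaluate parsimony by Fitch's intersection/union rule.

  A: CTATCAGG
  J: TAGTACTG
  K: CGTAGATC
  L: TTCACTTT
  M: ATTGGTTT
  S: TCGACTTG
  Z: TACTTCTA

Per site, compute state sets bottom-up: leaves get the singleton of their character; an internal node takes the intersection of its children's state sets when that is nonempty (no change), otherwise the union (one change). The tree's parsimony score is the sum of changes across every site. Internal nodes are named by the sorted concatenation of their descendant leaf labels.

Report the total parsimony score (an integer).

27

[col 0] AS: children A:{C}, S:{T} ∪→ {C,T}; cost 1
[col 0] ASZ: children AS:{C,T}, Z:{T} ∩→ {T}; cost 0
[col 0] KM: children K:{C}, M:{A} ∪→ {A,C}; cost 1
[col 0] JKM: children J:{T}, KM:{A,C} ∪→ {A,C,T}; cost 1
[col 0] JKLM: children JKM:{A,C,T}, L:{T} ∩→ {T}; cost 0
[col 0] AJKLMSZ: children ASZ:{T}, JKLM:{T} ∩→ {T}; cost 0
[col 1] AS: children A:{T}, S:{C} ∪→ {C,T}; cost 1
[col 1] ASZ: children AS:{C,T}, Z:{A} ∪→ {A,C,T}; cost 1
[col 1] KM: children K:{G}, M:{T} ∪→ {G,T}; cost 1
[col 1] JKM: children J:{A}, KM:{G,T} ∪→ {A,G,T}; cost 1
[col 1] JKLM: children JKM:{A,G,T}, L:{T} ∩→ {T}; cost 0
[col 1] AJKLMSZ: children ASZ:{A,C,T}, JKLM:{T} ∩→ {T}; cost 0
[col 2] AS: children A:{A}, S:{G} ∪→ {A,G}; cost 1
[col 2] ASZ: children AS:{A,G}, Z:{C} ∪→ {A,C,G}; cost 1
[col 2] KM: children K:{T}, M:{T} ∩→ {T}; cost 0
[col 2] JKM: children J:{G}, KM:{T} ∪→ {G,T}; cost 1
[col 2] JKLM: children JKM:{G,T}, L:{C} ∪→ {C,G,T}; cost 1
[col 2] AJKLMSZ: children ASZ:{A,C,G}, JKLM:{C,G,T} ∩→ {C,G}; cost 0
[col 3] AS: children A:{T}, S:{A} ∪→ {A,T}; cost 1
[col 3] ASZ: children AS:{A,T}, Z:{T} ∩→ {T}; cost 0
[col 3] KM: children K:{A}, M:{G} ∪→ {A,G}; cost 1
[col 3] JKM: children J:{T}, KM:{A,G} ∪→ {A,G,T}; cost 1
[col 3] JKLM: children JKM:{A,G,T}, L:{A} ∩→ {A}; cost 0
[col 3] AJKLMSZ: children ASZ:{T}, JKLM:{A} ∪→ {A,T}; cost 1
[col 4] AS: children A:{C}, S:{C} ∩→ {C}; cost 0
[col 4] ASZ: children AS:{C}, Z:{T} ∪→ {C,T}; cost 1
[col 4] KM: children K:{G}, M:{G} ∩→ {G}; cost 0
[col 4] JKM: children J:{A}, KM:{G} ∪→ {A,G}; cost 1
[col 4] JKLM: children JKM:{A,G}, L:{C} ∪→ {A,C,G}; cost 1
[col 4] AJKLMSZ: children ASZ:{C,T}, JKLM:{A,C,G} ∩→ {C}; cost 0
[col 5] AS: children A:{A}, S:{T} ∪→ {A,T}; cost 1
[col 5] ASZ: children AS:{A,T}, Z:{C} ∪→ {A,C,T}; cost 1
[col 5] KM: children K:{A}, M:{T} ∪→ {A,T}; cost 1
[col 5] JKM: children J:{C}, KM:{A,T} ∪→ {A,C,T}; cost 1
[col 5] JKLM: children JKM:{A,C,T}, L:{T} ∩→ {T}; cost 0
[col 5] AJKLMSZ: children ASZ:{A,C,T}, JKLM:{T} ∩→ {T}; cost 0
[col 6] AS: children A:{G}, S:{T} ∪→ {G,T}; cost 1
[col 6] ASZ: children AS:{G,T}, Z:{T} ∩→ {T}; cost 0
[col 6] KM: children K:{T}, M:{T} ∩→ {T}; cost 0
[col 6] JKM: children J:{T}, KM:{T} ∩→ {T}; cost 0
[col 6] JKLM: children JKM:{T}, L:{T} ∩→ {T}; cost 0
[col 6] AJKLMSZ: children ASZ:{T}, JKLM:{T} ∩→ {T}; cost 0
[col 7] AS: children A:{G}, S:{G} ∩→ {G}; cost 0
[col 7] ASZ: children AS:{G}, Z:{A} ∪→ {A,G}; cost 1
[col 7] KM: children K:{C}, M:{T} ∪→ {C,T}; cost 1
[col 7] JKM: children J:{G}, KM:{C,T} ∪→ {C,G,T}; cost 1
[col 7] JKLM: children JKM:{C,G,T}, L:{T} ∩→ {T}; cost 0
[col 7] AJKLMSZ: children ASZ:{A,G}, JKLM:{T} ∪→ {A,G,T}; cost 1
per-site changes: [3, 4, 4, 4, 3, 4, 1, 4]; total = 27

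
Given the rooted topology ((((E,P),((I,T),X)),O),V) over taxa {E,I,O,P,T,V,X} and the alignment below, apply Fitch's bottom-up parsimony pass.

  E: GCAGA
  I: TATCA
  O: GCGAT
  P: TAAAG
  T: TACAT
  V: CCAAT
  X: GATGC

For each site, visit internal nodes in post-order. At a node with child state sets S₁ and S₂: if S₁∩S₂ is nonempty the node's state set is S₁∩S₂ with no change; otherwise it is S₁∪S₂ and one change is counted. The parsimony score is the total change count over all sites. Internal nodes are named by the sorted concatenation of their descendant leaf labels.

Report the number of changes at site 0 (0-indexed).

[col 0] EP: children E:{G}, P:{T} ∪→ {G,T}; cost 1
[col 0] IT: children I:{T}, T:{T} ∩→ {T}; cost 0
[col 0] ITX: children IT:{T}, X:{G} ∪→ {G,T}; cost 1
[col 0] EIPTX: children EP:{G,T}, ITX:{G,T} ∩→ {G,T}; cost 0
[col 0] EIOPTX: children EIPTX:{G,T}, O:{G} ∩→ {G}; cost 0
[col 0] EIOPTVX: children EIOPTX:{G}, V:{C} ∪→ {C,G}; cost 1
[col 1] EP: children E:{C}, P:{A} ∪→ {A,C}; cost 1
[col 1] IT: children I:{A}, T:{A} ∩→ {A}; cost 0
[col 1] ITX: children IT:{A}, X:{A} ∩→ {A}; cost 0
[col 1] EIPTX: children EP:{A,C}, ITX:{A} ∩→ {A}; cost 0
[col 1] EIOPTX: children EIPTX:{A}, O:{C} ∪→ {A,C}; cost 1
[col 1] EIOPTVX: children EIOPTX:{A,C}, V:{C} ∩→ {C}; cost 0
[col 2] EP: children E:{A}, P:{A} ∩→ {A}; cost 0
[col 2] IT: children I:{T}, T:{C} ∪→ {C,T}; cost 1
[col 2] ITX: children IT:{C,T}, X:{T} ∩→ {T}; cost 0
[col 2] EIPTX: children EP:{A}, ITX:{T} ∪→ {A,T}; cost 1
[col 2] EIOPTX: children EIPTX:{A,T}, O:{G} ∪→ {A,G,T}; cost 1
[col 2] EIOPTVX: children EIOPTX:{A,G,T}, V:{A} ∩→ {A}; cost 0
[col 3] EP: children E:{G}, P:{A} ∪→ {A,G}; cost 1
[col 3] IT: children I:{C}, T:{A} ∪→ {A,C}; cost 1
[col 3] ITX: children IT:{A,C}, X:{G} ∪→ {A,C,G}; cost 1
[col 3] EIPTX: children EP:{A,G}, ITX:{A,C,G} ∩→ {A,G}; cost 0
[col 3] EIOPTX: children EIPTX:{A,G}, O:{A} ∩→ {A}; cost 0
[col 3] EIOPTVX: children EIOPTX:{A}, V:{A} ∩→ {A}; cost 0
[col 4] EP: children E:{A}, P:{G} ∪→ {A,G}; cost 1
[col 4] IT: children I:{A}, T:{T} ∪→ {A,T}; cost 1
[col 4] ITX: children IT:{A,T}, X:{C} ∪→ {A,C,T}; cost 1
[col 4] EIPTX: children EP:{A,G}, ITX:{A,C,T} ∩→ {A}; cost 0
[col 4] EIOPTX: children EIPTX:{A}, O:{T} ∪→ {A,T}; cost 1
[col 4] EIOPTVX: children EIOPTX:{A,T}, V:{T} ∩→ {T}; cost 0
per-site changes: [3, 2, 3, 3, 4]; total = 15

3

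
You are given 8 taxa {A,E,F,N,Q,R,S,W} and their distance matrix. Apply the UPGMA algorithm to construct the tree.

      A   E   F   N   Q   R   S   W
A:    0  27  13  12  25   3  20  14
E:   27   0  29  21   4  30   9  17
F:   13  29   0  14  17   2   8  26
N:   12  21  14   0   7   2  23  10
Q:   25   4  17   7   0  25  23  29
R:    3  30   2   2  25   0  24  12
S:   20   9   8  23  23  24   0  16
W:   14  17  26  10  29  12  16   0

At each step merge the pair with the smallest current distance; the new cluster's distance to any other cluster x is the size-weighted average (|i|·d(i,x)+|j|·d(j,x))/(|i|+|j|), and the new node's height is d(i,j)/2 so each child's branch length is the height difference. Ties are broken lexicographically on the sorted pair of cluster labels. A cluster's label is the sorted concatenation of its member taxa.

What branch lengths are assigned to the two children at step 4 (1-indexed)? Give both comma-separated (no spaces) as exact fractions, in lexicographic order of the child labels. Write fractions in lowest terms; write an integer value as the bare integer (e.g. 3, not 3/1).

1. join F+R (d=2) ⇒ FR; edges |F|=1, |R|=1
  updated: d(A,FR)=8, d(E,FR)=59/2, d(FR,N)=8, d(FR,Q)=21, d(FR,S)=16, d(FR,W)=19
2. join E+Q (d=4) ⇒ EQ; edges |E|=2, |Q|=2
  updated: d(A,EQ)=26, d(EQ,FR)=101/4, d(EQ,N)=14, d(EQ,S)=16, d(EQ,W)=23
3. join A+FR (d=8) ⇒ AFR; edges |A|=4, |FR|=3
  updated: d(AFR,EQ)=51/2, d(AFR,N)=28/3, d(AFR,S)=52/3, d(AFR,W)=52/3
4. join AFR+N (d=28/3) ⇒ AFNR; edges |AFR|=2/3, |N|=14/3
  updated: d(AFNR,EQ)=181/8, d(AFNR,S)=75/4, d(AFNR,W)=31/2
5. join AFNR+W (d=31/2) ⇒ AFNRW; edges |AFNR|=37/12, |W|=31/4
  updated: d(AFNRW,EQ)=227/10, d(AFNRW,S)=91/5
6. join EQ+S (d=16) ⇒ EQS; edges |EQ|=6, |S|=8
  updated: d(AFNRW,EQS)=106/5
7. join AFNRW+EQS (d=106/5) ⇒ AEFNQRSW; edges |AFNRW|=57/20, |EQS|=13/5
final tree: ((((A:4,(F:1,R:1):3):2/3,N:14/3):37/12,W:31/4):57/20,((E:2,Q:2):6,S:8):13/5)
total length: 2917/60

2/3,14/3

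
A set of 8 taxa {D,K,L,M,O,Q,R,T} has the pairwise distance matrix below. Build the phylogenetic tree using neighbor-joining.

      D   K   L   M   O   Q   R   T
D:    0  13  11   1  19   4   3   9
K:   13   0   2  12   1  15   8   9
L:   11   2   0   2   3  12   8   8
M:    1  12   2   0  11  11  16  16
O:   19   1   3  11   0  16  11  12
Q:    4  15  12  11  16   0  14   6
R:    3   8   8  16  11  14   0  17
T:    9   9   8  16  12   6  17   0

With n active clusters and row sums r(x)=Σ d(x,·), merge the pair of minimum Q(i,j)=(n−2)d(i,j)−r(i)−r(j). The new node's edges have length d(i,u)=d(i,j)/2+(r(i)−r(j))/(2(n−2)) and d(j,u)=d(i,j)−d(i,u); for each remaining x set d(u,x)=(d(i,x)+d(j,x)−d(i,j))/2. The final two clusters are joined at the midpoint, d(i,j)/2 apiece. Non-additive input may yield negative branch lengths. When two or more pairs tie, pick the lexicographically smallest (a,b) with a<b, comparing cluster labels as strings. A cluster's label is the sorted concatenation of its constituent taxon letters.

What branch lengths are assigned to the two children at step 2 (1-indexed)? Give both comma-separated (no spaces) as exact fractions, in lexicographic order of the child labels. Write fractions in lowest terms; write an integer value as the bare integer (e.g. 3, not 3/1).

13/5,17/5

1. join K+O (d=1, Q=-127) ⇒ KO; edges |K|=-7/12, |O|=19/12
  updated: d(D,KO)=31/2, d(KO,L)=2, d(KO,M)=11, d(KO,Q)=15, d(KO,R)=9, d(KO,T)=10
2. join Q+T (d=6, Q=-98) ⇒ QT; edges |Q|=13/5, |T|=17/5
  updated: d(D,QT)=7/2, d(KO,QT)=19/2, d(L,QT)=7, d(M,QT)=21/2, d(QT,R)=25/2
3. join D+M (d=1, Q=-141/2) ⇒ DM; edges |D|=-5/16, |M|=21/16
  updated: d(DM,KO)=51/4, d(DM,L)=6, d(DM,QT)=13/2, d(DM,R)=9
4. join DM+QT (d=13/2, Q=-201/4) ⇒ DMQT; edges |DM|=73/24, |QT|=83/24
  updated: d(DMQT,KO)=63/8, d(DMQT,L)=13/4, d(DMQT,R)=15/2
5. join DMQT+R (d=15/2, Q=-225/8) ⇒ DMQRT; edges |DMQT|=73/32, |R|=167/32
  updated: d(DMQRT,KO)=75/16, d(DMQRT,L)=15/8
6. join DMQRT+KO (d=75/16, Q=-137/16) ⇒ DKMOQRT; edges |DMQRT|=73/32, |KO|=77/32
  updated: d(DKMOQRT,L)=-13/32
7. join DKMOQRT+L (d=-13/32) ⇒ DKLMOQRT; edges |DKMOQRT|=-13/64, |L|=-13/64
final tree: (((((D:-5/16,M:21/16):73/24,(Q:13/5,T:17/5):83/24):73/32,R:167/32):73/32,(K:-7/12,O:19/12):77/32):-13/64,L:-13/64)
total length: 841/32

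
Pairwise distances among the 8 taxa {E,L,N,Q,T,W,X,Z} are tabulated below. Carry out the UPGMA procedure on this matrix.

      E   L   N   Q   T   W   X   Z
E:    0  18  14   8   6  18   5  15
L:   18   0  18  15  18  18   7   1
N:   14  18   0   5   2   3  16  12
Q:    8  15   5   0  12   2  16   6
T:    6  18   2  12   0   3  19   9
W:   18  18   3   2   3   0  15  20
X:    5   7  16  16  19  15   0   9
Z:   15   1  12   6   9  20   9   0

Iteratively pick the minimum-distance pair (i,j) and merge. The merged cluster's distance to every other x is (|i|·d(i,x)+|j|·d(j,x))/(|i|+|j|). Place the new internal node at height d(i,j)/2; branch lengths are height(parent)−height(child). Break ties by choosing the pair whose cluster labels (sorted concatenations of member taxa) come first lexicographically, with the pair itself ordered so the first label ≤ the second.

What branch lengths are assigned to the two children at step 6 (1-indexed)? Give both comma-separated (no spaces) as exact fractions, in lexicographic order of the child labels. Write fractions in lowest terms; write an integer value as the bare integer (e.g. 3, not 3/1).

iteration 1: select L,Z (d=1); attach at lengths (1/2, 1/2); label the merged cluster LZ
  updated: d(E,LZ)=33/2, d(LZ,N)=15, d(LZ,Q)=21/2, d(LZ,T)=27/2, d(LZ,W)=19, d(LZ,X)=8
iteration 2: select N,T (d=2); attach at lengths (1, 1); label the merged cluster NT
  updated: d(E,NT)=10, d(LZ,NT)=57/4, d(NT,Q)=17/2, d(NT,W)=3, d(NT,X)=35/2
iteration 3: select Q,W (d=2); attach at lengths (1, 1); label the merged cluster QW
  updated: d(E,QW)=13, d(LZ,QW)=59/4, d(NT,QW)=23/4, d(QW,X)=31/2
iteration 4: select E,X (d=5); attach at lengths (5/2, 5/2); label the merged cluster EX
  updated: d(EX,LZ)=49/4, d(EX,NT)=55/4, d(EX,QW)=57/4
iteration 5: select NT,QW (d=23/4); attach at lengths (15/8, 15/8); label the merged cluster NQTW
  updated: d(EX,NQTW)=14, d(LZ,NQTW)=29/2
iteration 6: select EX,LZ (d=49/4); attach at lengths (29/8, 45/8); label the merged cluster ELXZ
  updated: d(ELXZ,NQTW)=57/4
iteration 7: select ELXZ,NQTW (d=57/4); attach at lengths (1, 17/4); label the merged cluster ELNQTWXZ
final tree: (((E:5/2,X:5/2):29/8,(L:1/2,Z:1/2):45/8):1,((N:1,T:1):15/8,(Q:1,W:1):15/8):17/4)
total length: 113/4

29/8,45/8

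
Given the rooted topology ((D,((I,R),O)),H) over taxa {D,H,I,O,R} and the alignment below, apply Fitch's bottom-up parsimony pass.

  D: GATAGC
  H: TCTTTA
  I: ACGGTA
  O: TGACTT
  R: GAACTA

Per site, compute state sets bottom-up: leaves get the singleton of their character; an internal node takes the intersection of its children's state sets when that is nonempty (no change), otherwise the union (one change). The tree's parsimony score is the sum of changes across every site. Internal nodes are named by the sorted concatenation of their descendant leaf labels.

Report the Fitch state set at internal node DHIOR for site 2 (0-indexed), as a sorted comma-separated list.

site 0, node IR: I={A} ∪ R={G} → {A,G} (+1)
site 0, node IOR: IR={A,G} ∪ O={T} → {A,G,T} (+1)
site 0, node DIOR: D={G} ∩ IOR={A,G,T} → {G} (+0)
site 0, node DHIOR: DIOR={G} ∪ H={T} → {G,T} (+1)
site 1, node IR: I={C} ∪ R={A} → {A,C} (+1)
site 1, node IOR: IR={A,C} ∪ O={G} → {A,C,G} (+1)
site 1, node DIOR: D={A} ∩ IOR={A,C,G} → {A} (+0)
site 1, node DHIOR: DIOR={A} ∪ H={C} → {A,C} (+1)
site 2, node IR: I={G} ∪ R={A} → {A,G} (+1)
site 2, node IOR: IR={A,G} ∩ O={A} → {A} (+0)
site 2, node DIOR: D={T} ∪ IOR={A} → {A,T} (+1)
site 2, node DHIOR: DIOR={A,T} ∩ H={T} → {T} (+0)
site 3, node IR: I={G} ∪ R={C} → {C,G} (+1)
site 3, node IOR: IR={C,G} ∩ O={C} → {C} (+0)
site 3, node DIOR: D={A} ∪ IOR={C} → {A,C} (+1)
site 3, node DHIOR: DIOR={A,C} ∪ H={T} → {A,C,T} (+1)
site 4, node IR: I={T} ∩ R={T} → {T} (+0)
site 4, node IOR: IR={T} ∩ O={T} → {T} (+0)
site 4, node DIOR: D={G} ∪ IOR={T} → {G,T} (+1)
site 4, node DHIOR: DIOR={G,T} ∩ H={T} → {T} (+0)
site 5, node IR: I={A} ∩ R={A} → {A} (+0)
site 5, node IOR: IR={A} ∪ O={T} → {A,T} (+1)
site 5, node DIOR: D={C} ∪ IOR={A,T} → {A,C,T} (+1)
site 5, node DHIOR: DIOR={A,C,T} ∩ H={A} → {A} (+0)
per-site changes: [3, 3, 2, 3, 1, 2]; total = 14

T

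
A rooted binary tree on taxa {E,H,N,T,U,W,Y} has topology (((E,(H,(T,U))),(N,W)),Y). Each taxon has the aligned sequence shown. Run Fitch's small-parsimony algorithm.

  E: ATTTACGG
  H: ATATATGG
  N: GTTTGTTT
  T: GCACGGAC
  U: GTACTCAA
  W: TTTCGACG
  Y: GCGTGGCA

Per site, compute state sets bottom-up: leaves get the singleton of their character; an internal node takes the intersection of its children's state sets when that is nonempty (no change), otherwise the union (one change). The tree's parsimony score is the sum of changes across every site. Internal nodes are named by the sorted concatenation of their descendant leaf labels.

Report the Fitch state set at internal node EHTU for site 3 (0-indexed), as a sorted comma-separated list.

site 0, node TU: T={G} ∩ U={G} → {G} (+0)
site 0, node HTU: H={A} ∪ TU={G} → {A,G} (+1)
site 0, node EHTU: E={A} ∩ HTU={A,G} → {A} (+0)
site 0, node NW: N={G} ∪ W={T} → {G,T} (+1)
site 0, node EHNTUW: EHTU={A} ∪ NW={G,T} → {A,G,T} (+1)
site 0, node EHNTUWY: EHNTUW={A,G,T} ∩ Y={G} → {G} (+0)
site 1, node TU: T={C} ∪ U={T} → {C,T} (+1)
site 1, node HTU: H={T} ∩ TU={C,T} → {T} (+0)
site 1, node EHTU: E={T} ∩ HTU={T} → {T} (+0)
site 1, node NW: N={T} ∩ W={T} → {T} (+0)
site 1, node EHNTUW: EHTU={T} ∩ NW={T} → {T} (+0)
site 1, node EHNTUWY: EHNTUW={T} ∪ Y={C} → {C,T} (+1)
site 2, node TU: T={A} ∩ U={A} → {A} (+0)
site 2, node HTU: H={A} ∩ TU={A} → {A} (+0)
site 2, node EHTU: E={T} ∪ HTU={A} → {A,T} (+1)
site 2, node NW: N={T} ∩ W={T} → {T} (+0)
site 2, node EHNTUW: EHTU={A,T} ∩ NW={T} → {T} (+0)
site 2, node EHNTUWY: EHNTUW={T} ∪ Y={G} → {G,T} (+1)
site 3, node TU: T={C} ∩ U={C} → {C} (+0)
site 3, node HTU: H={T} ∪ TU={C} → {C,T} (+1)
site 3, node EHTU: E={T} ∩ HTU={C,T} → {T} (+0)
site 3, node NW: N={T} ∪ W={C} → {C,T} (+1)
site 3, node EHNTUW: EHTU={T} ∩ NW={C,T} → {T} (+0)
site 3, node EHNTUWY: EHNTUW={T} ∩ Y={T} → {T} (+0)
site 4, node TU: T={G} ∪ U={T} → {G,T} (+1)
site 4, node HTU: H={A} ∪ TU={G,T} → {A,G,T} (+1)
site 4, node EHTU: E={A} ∩ HTU={A,G,T} → {A} (+0)
site 4, node NW: N={G} ∩ W={G} → {G} (+0)
site 4, node EHNTUW: EHTU={A} ∪ NW={G} → {A,G} (+1)
site 4, node EHNTUWY: EHNTUW={A,G} ∩ Y={G} → {G} (+0)
site 5, node TU: T={G} ∪ U={C} → {C,G} (+1)
site 5, node HTU: H={T} ∪ TU={C,G} → {C,G,T} (+1)
site 5, node EHTU: E={C} ∩ HTU={C,G,T} → {C} (+0)
site 5, node NW: N={T} ∪ W={A} → {A,T} (+1)
site 5, node EHNTUW: EHTU={C} ∪ NW={A,T} → {A,C,T} (+1)
site 5, node EHNTUWY: EHNTUW={A,C,T} ∪ Y={G} → {A,C,G,T} (+1)
site 6, node TU: T={A} ∩ U={A} → {A} (+0)
site 6, node HTU: H={G} ∪ TU={A} → {A,G} (+1)
site 6, node EHTU: E={G} ∩ HTU={A,G} → {G} (+0)
site 6, node NW: N={T} ∪ W={C} → {C,T} (+1)
site 6, node EHNTUW: EHTU={G} ∪ NW={C,T} → {C,G,T} (+1)
site 6, node EHNTUWY: EHNTUW={C,G,T} ∩ Y={C} → {C} (+0)
site 7, node TU: T={C} ∪ U={A} → {A,C} (+1)
site 7, node HTU: H={G} ∪ TU={A,C} → {A,C,G} (+1)
site 7, node EHTU: E={G} ∩ HTU={A,C,G} → {G} (+0)
site 7, node NW: N={T} ∪ W={G} → {G,T} (+1)
site 7, node EHNTUW: EHTU={G} ∩ NW={G,T} → {G} (+0)
site 7, node EHNTUWY: EHNTUW={G} ∪ Y={A} → {A,G} (+1)
per-site changes: [3, 2, 2, 2, 3, 5, 3, 4]; total = 24

T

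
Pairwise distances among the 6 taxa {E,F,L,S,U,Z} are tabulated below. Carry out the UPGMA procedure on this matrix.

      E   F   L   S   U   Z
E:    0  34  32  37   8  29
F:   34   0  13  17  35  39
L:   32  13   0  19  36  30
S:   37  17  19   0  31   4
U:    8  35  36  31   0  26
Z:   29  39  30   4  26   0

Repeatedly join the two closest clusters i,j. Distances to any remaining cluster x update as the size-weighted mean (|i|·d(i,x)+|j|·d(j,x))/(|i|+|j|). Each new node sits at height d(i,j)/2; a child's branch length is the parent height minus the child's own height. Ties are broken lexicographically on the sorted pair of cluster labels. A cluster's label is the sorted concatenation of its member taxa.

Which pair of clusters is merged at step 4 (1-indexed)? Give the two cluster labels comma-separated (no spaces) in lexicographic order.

FL,SZ

step 1: merge (S,Z) at d=4; branch lengths S→2, Z→2; new cluster SZ
  updated: d(E,SZ)=33, d(F,SZ)=28, d(L,SZ)=49/2, d(SZ,U)=57/2
step 2: merge (E,U) at d=8; branch lengths E→4, U→4; new cluster EU
  updated: d(EU,F)=69/2, d(EU,L)=34, d(EU,SZ)=123/4
step 3: merge (F,L) at d=13; branch lengths F→13/2, L→13/2; new cluster FL
  updated: d(EU,FL)=137/4, d(FL,SZ)=105/4
step 4: merge (FL,SZ) at d=105/4; branch lengths FL→53/8, SZ→89/8; new cluster FLSZ
  updated: d(EU,FLSZ)=65/2
step 5: merge (EU,FLSZ) at d=65/2; branch lengths EU→49/4, FLSZ→25/8; new cluster EFLSUZ
final tree: ((E:4,U:4):49/4,((F:13/2,L:13/2):53/8,(S:2,Z:2):89/8):25/8)
total length: 465/8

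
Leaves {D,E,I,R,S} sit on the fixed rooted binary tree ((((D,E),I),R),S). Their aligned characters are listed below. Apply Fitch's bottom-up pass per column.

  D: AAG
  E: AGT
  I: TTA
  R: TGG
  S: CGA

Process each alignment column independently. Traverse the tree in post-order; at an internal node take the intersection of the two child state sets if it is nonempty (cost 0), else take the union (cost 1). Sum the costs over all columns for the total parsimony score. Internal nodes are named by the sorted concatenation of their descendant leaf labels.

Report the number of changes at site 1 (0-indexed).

site 0, node DE: D={A} ∩ E={A} → {A} (+0)
site 0, node DEI: DE={A} ∪ I={T} → {A,T} (+1)
site 0, node DEIR: DEI={A,T} ∩ R={T} → {T} (+0)
site 0, node DEIRS: DEIR={T} ∪ S={C} → {C,T} (+1)
site 1, node DE: D={A} ∪ E={G} → {A,G} (+1)
site 1, node DEI: DE={A,G} ∪ I={T} → {A,G,T} (+1)
site 1, node DEIR: DEI={A,G,T} ∩ R={G} → {G} (+0)
site 1, node DEIRS: DEIR={G} ∩ S={G} → {G} (+0)
site 2, node DE: D={G} ∪ E={T} → {G,T} (+1)
site 2, node DEI: DE={G,T} ∪ I={A} → {A,G,T} (+1)
site 2, node DEIR: DEI={A,G,T} ∩ R={G} → {G} (+0)
site 2, node DEIRS: DEIR={G} ∪ S={A} → {A,G} (+1)
per-site changes: [2, 2, 3]; total = 7

2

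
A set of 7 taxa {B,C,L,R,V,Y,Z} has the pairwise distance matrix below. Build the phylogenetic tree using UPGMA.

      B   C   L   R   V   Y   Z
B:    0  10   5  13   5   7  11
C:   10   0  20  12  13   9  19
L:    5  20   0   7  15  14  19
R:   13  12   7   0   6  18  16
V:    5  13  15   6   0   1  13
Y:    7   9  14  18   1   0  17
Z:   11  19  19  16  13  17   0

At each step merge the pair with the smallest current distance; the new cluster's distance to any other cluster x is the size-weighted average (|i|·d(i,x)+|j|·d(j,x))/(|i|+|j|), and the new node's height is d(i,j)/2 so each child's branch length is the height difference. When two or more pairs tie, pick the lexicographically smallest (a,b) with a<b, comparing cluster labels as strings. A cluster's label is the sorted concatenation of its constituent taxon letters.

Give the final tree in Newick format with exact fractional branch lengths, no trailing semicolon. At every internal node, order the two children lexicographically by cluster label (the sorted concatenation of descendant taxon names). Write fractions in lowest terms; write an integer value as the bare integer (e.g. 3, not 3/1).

(((((B:5/2,L:5/2):5/2,R:5):5/12,(V:1/2,Y:1/2):59/12):59/60,C:32/5):91/60,Z:95/12)

iteration 1: select V,Y (d=1); attach at lengths (1/2, 1/2); label the merged cluster VY
  updated: d(B,VY)=6, d(C,VY)=11, d(L,VY)=29/2, d(R,VY)=12, d(VY,Z)=15
iteration 2: select B,L (d=5); attach at lengths (5/2, 5/2); label the merged cluster BL
  updated: d(BL,C)=15, d(BL,R)=10, d(BL,VY)=41/4, d(BL,Z)=15
iteration 3: select BL,R (d=10); attach at lengths (5/2, 5); label the merged cluster BLR
  updated: d(BLR,C)=14, d(BLR,VY)=65/6, d(BLR,Z)=46/3
iteration 4: select BLR,VY (d=65/6); attach at lengths (5/12, 59/12); label the merged cluster BLRVY
  updated: d(BLRVY,C)=64/5, d(BLRVY,Z)=76/5
iteration 5: select BLRVY,C (d=64/5); attach at lengths (59/60, 32/5); label the merged cluster BCLRVY
  updated: d(BCLRVY,Z)=95/6
iteration 6: select BCLRVY,Z (d=95/6); attach at lengths (91/60, 95/12); label the merged cluster BCLRVYZ
final tree: (((((B:5/2,L:5/2):5/2,R:5):5/12,(V:1/2,Y:1/2):59/12):59/60,C:32/5):91/60,Z:95/12)
total length: 713/20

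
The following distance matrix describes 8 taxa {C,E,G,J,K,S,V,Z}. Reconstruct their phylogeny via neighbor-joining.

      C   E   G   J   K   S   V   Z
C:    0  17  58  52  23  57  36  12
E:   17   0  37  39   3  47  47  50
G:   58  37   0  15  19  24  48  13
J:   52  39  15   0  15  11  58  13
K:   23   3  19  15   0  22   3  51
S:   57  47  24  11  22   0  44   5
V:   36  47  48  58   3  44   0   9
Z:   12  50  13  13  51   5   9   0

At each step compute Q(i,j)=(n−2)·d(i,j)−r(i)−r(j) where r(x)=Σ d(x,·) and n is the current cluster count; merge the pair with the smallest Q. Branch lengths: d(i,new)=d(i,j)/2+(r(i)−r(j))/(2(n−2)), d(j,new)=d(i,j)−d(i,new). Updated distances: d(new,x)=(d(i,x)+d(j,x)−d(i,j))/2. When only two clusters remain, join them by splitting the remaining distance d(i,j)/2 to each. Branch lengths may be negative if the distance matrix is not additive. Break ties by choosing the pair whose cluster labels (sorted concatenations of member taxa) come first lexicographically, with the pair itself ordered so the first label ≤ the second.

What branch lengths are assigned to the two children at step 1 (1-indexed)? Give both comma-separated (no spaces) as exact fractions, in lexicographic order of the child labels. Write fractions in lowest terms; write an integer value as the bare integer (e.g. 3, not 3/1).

step 1: merge (C,E) at d=17, Q=-393; branch lengths C→39/4, E→29/4; new cluster CE
  updated: d(CE,G)=39, d(CE,J)=37, d(CE,K)=9/2, d(CE,S)=87/2, d(CE,V)=33, d(CE,Z)=45/2
step 2: merge (K,V) at d=3, Q=-589/2; branch lengths K→-131/20, V→191/20; new cluster KV
  updated: d(CE,KV)=69/4, d(G,KV)=32, d(J,KV)=35, d(KV,S)=63/2, d(KV,Z)=57/2
step 3: merge (CE,KV) at d=69/4, Q=-469/2; branch lengths CE→21/2, KV→27/4; new cluster CEKV
  updated: d(CEKV,G)=215/8, d(CEKV,J)=219/8, d(CEKV,S)=231/8, d(CEKV,Z)=135/8
step 4: merge (J,S) at d=11, Q=-409/4; branch lengths J→61/12, S→71/12; new cluster JS
  updated: d(CEKV,JS)=181/8, d(G,JS)=14, d(JS,Z)=7/2
step 5: merge (CEKV,G) at d=215/8, Q=-133/2; branch lengths CEKV→265/16, G→165/16; new cluster CEGKV
  updated: d(CEGKV,JS)=39/8, d(CEGKV,Z)=3/2
step 6: merge (CEGKV,JS) at d=39/8, Q=-79/8; branch lengths CEGKV→23/16, JS→55/16; new cluster CEGJKSV
  updated: d(CEGJKSV,Z)=1/16
step 7: merge (CEGJKSV,Z) at d=1/16; branch lengths CEGJKSV→1/32, Z→1/32; new cluster CEGJKSVZ
final tree: (((((C:39/4,E:29/4):21/2,(K:-131/20,V:191/20):27/4):265/16,G:165/16):23/16,(J:61/12,S:71/12):55/16):1/32,Z:1/32)
total length: 1281/16

39/4,29/4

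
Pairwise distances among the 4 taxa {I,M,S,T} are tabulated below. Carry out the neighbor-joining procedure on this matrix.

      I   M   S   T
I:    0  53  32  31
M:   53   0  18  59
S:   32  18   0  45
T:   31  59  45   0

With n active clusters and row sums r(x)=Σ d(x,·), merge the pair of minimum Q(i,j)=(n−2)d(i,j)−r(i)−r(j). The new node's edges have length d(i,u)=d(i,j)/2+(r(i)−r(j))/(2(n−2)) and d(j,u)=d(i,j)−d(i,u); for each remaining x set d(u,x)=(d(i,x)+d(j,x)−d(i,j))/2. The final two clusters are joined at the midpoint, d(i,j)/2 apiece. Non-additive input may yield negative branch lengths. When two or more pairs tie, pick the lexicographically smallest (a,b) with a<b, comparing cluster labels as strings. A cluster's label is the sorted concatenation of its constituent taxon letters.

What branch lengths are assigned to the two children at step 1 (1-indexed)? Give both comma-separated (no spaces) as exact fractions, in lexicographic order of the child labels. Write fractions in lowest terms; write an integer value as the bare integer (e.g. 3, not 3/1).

43/4,81/4

iteration 1: select I,T (d=31, Q=-189); attach at lengths (43/4, 81/4); label the merged cluster IT
  updated: d(IT,M)=81/2, d(IT,S)=23
iteration 2: select IT,M (d=81/2, Q=-163/2); attach at lengths (91/4, 71/4); label the merged cluster IMT
  updated: d(IMT,S)=1/4
iteration 3: select IMT,S (d=1/4); attach at lengths (1/8, 1/8); label the merged cluster IMST
final tree: (((I:43/4,T:81/4):91/4,M:71/4):1/8,S:1/8)
total length: 287/4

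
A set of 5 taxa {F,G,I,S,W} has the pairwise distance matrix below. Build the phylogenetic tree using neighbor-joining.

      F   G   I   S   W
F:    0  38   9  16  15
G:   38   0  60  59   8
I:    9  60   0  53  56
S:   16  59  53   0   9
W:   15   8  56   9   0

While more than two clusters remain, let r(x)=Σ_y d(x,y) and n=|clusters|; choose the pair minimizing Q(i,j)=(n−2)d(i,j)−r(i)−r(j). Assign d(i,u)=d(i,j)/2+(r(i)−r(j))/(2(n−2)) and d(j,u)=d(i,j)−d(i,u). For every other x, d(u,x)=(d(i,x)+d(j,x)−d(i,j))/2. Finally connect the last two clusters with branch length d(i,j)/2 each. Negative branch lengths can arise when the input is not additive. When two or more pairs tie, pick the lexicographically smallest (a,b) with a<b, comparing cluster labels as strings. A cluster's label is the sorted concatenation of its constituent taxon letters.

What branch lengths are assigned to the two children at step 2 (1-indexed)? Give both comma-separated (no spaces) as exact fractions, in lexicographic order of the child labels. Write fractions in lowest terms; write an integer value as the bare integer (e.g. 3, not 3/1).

iteration 1: select F,I (d=9, Q=-229); attach at lengths (-73/6, 127/6); label the merged cluster FI
  updated: d(FI,G)=89/2, d(FI,S)=30, d(FI,W)=31
iteration 2: select FI,S (d=30, Q=-287/2); attach at lengths (135/8, 105/8); label the merged cluster FIS
  updated: d(FIS,G)=147/4, d(FIS,W)=5
iteration 3: select FIS,G (d=147/4, Q=-199/4); attach at lengths (135/8, 159/8); label the merged cluster FGIS
  updated: d(FGIS,W)=-95/8
iteration 4: select FGIS,W (d=-95/8); attach at lengths (-95/16, -95/16); label the merged cluster FGISW
final tree: ((((F:-73/6,I:127/6):135/8,S:105/8):135/8,G:159/8):-95/16,W:-95/16)
total length: 511/8

135/8,105/8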